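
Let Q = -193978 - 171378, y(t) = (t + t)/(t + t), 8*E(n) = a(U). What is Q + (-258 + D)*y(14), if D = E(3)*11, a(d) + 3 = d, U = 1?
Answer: -1462467/4 ≈ -3.6562e+5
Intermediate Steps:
a(d) = -3 + d
E(n) = -¼ (E(n) = (-3 + 1)/8 = (⅛)*(-2) = -¼)
D = -11/4 (D = -¼*11 = -11/4 ≈ -2.7500)
y(t) = 1 (y(t) = (2*t)/((2*t)) = (2*t)*(1/(2*t)) = 1)
Q = -365356
Q + (-258 + D)*y(14) = -365356 + (-258 - 11/4)*1 = -365356 - 1043/4*1 = -365356 - 1043/4 = -1462467/4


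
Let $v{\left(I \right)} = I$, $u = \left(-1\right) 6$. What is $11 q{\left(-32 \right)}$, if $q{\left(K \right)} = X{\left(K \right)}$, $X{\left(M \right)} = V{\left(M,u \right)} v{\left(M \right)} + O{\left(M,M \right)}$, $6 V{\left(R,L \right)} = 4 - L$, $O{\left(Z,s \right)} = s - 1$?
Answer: $- \frac{2849}{3} \approx -949.67$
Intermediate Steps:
$u = -6$
$O{\left(Z,s \right)} = -1 + s$
$V{\left(R,L \right)} = \frac{2}{3} - \frac{L}{6}$ ($V{\left(R,L \right)} = \frac{4 - L}{6} = \frac{2}{3} - \frac{L}{6}$)
$X{\left(M \right)} = -1 + \frac{8 M}{3}$ ($X{\left(M \right)} = \left(\frac{2}{3} - -1\right) M + \left(-1 + M\right) = \left(\frac{2}{3} + 1\right) M + \left(-1 + M\right) = \frac{5 M}{3} + \left(-1 + M\right) = -1 + \frac{8 M}{3}$)
$q{\left(K \right)} = -1 + \frac{8 K}{3}$
$11 q{\left(-32 \right)} = 11 \left(-1 + \frac{8}{3} \left(-32\right)\right) = 11 \left(-1 - \frac{256}{3}\right) = 11 \left(- \frac{259}{3}\right) = - \frac{2849}{3}$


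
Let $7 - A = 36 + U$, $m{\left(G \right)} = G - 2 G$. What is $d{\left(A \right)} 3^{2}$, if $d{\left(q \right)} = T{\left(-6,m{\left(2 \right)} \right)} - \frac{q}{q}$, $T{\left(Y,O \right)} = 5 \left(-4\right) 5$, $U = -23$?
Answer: $-909$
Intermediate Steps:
$m{\left(G \right)} = - G$
$T{\left(Y,O \right)} = -100$ ($T{\left(Y,O \right)} = \left(-20\right) 5 = -100$)
$A = -6$ ($A = 7 - \left(36 - 23\right) = 7 - 13 = -6$)
$d{\left(q \right)} = -101$ ($d{\left(q \right)} = -100 - \frac{q}{q} = -100 - 1 = -101$)
$d{\left(A \right)} 3^{2} = - 101 \cdot 3^{2} = \left(-101\right) 9 = -909$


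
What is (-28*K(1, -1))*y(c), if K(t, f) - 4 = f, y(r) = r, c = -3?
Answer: 252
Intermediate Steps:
K(t, f) = 4 + f
(-28*K(1, -1))*y(c) = -28*(4 - 1)*(-3) = -28*3*(-3) = -84*(-3) = 252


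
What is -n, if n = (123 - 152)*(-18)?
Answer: -522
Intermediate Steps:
n = 522 (n = -29*(-18) = 522)
-n = -1*522 = -522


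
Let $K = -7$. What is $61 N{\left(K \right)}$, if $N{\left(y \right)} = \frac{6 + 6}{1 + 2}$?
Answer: $244$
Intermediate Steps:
$N{\left(y \right)} = 4$ ($N{\left(y \right)} = \frac{12}{3} = 12 \cdot \frac{1}{3} = 4$)
$61 N{\left(K \right)} = 61 \cdot 4 = 244$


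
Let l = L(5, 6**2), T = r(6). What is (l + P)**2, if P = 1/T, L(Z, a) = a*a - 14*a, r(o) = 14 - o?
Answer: 40157569/64 ≈ 6.2746e+5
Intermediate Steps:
T = 8 (T = 14 - 1*6 = 14 - 6 = 8)
L(Z, a) = a**2 - 14*a
l = 792 (l = 6**2*(-14 + 6**2) = 36*(-14 + 36) = 36*22 = 792)
P = 1/8 ≈ 0.12500
(l + P)**2 = (792 + 1/8)**2 = (6337/8)**2 = 40157569/64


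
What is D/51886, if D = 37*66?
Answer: 1221/25943 ≈ 0.047065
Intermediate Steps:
D = 2442
D/51886 = 2442/51886 = 2442*(1/51886) = 1221/25943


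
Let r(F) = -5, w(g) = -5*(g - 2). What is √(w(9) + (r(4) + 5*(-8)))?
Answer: 4*I*√5 ≈ 8.9443*I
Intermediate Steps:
w(g) = 10 - 5*g (w(g) = -5*(-2 + g) = 10 - 5*g)
√(w(9) + (r(4) + 5*(-8))) = √((10 - 5*9) + (-5 + 5*(-8))) = √((10 - 45) + (-5 - 40)) = √(-35 - 45) = √(-80) = 4*I*√5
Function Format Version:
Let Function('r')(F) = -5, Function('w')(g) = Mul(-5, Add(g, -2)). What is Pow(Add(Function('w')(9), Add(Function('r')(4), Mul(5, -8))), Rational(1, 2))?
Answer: Mul(4, I, Pow(5, Rational(1, 2))) ≈ Mul(8.9443, I)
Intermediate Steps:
Function('w')(g) = Add(10, Mul(-5, g)) (Function('w')(g) = Mul(-5, Add(-2, g)) = Add(10, Mul(-5, g)))
Pow(Add(Function('w')(9), Add(Function('r')(4), Mul(5, -8))), Rational(1, 2)) = Pow(Add(Add(10, Mul(-5, 9)), Add(-5, Mul(5, -8))), Rational(1, 2)) = Pow(Add(Add(10, -45), Add(-5, -40)), Rational(1, 2)) = Pow(Add(-35, -45), Rational(1, 2)) = Pow(-80, Rational(1, 2)) = Mul(4, I, Pow(5, Rational(1, 2)))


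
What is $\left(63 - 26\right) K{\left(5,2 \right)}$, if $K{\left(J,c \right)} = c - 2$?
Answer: $0$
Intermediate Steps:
$K{\left(J,c \right)} = -2 + c$
$\left(63 - 26\right) K{\left(5,2 \right)} = \left(63 - 26\right) \left(-2 + 2\right) = 37 \cdot 0 = 0$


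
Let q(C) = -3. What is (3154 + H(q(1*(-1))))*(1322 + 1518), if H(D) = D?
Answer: 8948840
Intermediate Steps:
(3154 + H(q(1*(-1))))*(1322 + 1518) = (3154 - 3)*(1322 + 1518) = 3151*2840 = 8948840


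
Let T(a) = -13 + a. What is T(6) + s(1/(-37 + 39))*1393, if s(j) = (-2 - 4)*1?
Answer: -8365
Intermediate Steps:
s(j) = -6 (s(j) = -6*1 = -6)
T(6) + s(1/(-37 + 39))*1393 = (-13 + 6) - 6*1393 = -7 - 8358 = -8365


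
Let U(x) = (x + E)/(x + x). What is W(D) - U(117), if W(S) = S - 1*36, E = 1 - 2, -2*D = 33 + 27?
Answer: -7780/117 ≈ -66.496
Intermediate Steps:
D = -30 (D = -(33 + 27)/2 = -1/2*60 = -30)
E = -1
U(x) = (-1 + x)/(2*x) (U(x) = (x - 1)/(x + x) = (-1 + x)/((2*x)) = (-1 + x)*(1/(2*x)) = (-1 + x)/(2*x))
W(S) = -36 + S (W(S) = S - 36 = -36 + S)
W(D) - U(117) = (-36 - 30) - (-1 + 117)/(2*117) = -66 - 116/(2*117) = -66 - 1*58/117 = -66 - 58/117 = -7780/117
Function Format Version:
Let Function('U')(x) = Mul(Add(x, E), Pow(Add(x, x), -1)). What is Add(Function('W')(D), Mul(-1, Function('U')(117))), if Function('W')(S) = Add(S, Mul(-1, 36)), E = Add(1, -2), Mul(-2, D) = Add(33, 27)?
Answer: Rational(-7780, 117) ≈ -66.496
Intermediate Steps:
D = -30 (D = Mul(Rational(-1, 2), Add(33, 27)) = Mul(Rational(-1, 2), 60) = -30)
E = -1
Function('U')(x) = Mul(Rational(1, 2), Pow(x, -1), Add(-1, x)) (Function('U')(x) = Mul(Add(x, -1), Pow(Add(x, x), -1)) = Mul(Add(-1, x), Pow(Mul(2, x), -1)) = Mul(Add(-1, x), Mul(Rational(1, 2), Pow(x, -1))) = Mul(Rational(1, 2), Pow(x, -1), Add(-1, x)))
Function('W')(S) = Add(-36, S) (Function('W')(S) = Add(S, -36) = Add(-36, S))
Add(Function('W')(D), Mul(-1, Function('U')(117))) = Add(Add(-36, -30), Mul(-1, Mul(Rational(1, 2), Pow(117, -1), Add(-1, 117)))) = Add(-66, Mul(-1, Mul(Rational(1, 2), Rational(1, 117), 116))) = Add(-66, Mul(-1, Rational(58, 117))) = Add(-66, Rational(-58, 117)) = Rational(-7780, 117)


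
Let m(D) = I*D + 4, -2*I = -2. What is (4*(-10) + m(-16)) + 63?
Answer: 11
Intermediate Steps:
I = 1 (I = -½*(-2) = 1)
m(D) = 4 + D (m(D) = 1*D + 4 = D + 4 = 4 + D)
(4*(-10) + m(-16)) + 63 = (4*(-10) + (4 - 16)) + 63 = (-40 - 12) + 63 = -52 + 63 = 11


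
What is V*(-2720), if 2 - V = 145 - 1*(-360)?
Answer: 1368160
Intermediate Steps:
V = -503 (V = 2 - (145 - 1*(-360)) = 2 - (145 + 360) = 2 - 1*505 = 2 - 505 = -503)
V*(-2720) = -503*(-2720) = 1368160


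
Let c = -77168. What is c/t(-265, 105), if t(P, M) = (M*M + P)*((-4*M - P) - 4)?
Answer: 182/4035 ≈ 0.045105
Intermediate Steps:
t(P, M) = (P + M**2)*(-4 - P - 4*M) (t(P, M) = (M**2 + P)*((-P - 4*M) - 4) = (P + M**2)*(-4 - P - 4*M))
c/t(-265, 105) = -77168/(-1*(-265)**2 - 4*(-265) - 4*105**2 - 4*105**3 - 1*(-265)*105**2 - 4*105*(-265)) = -77168/(-1*70225 + 1060 - 4*11025 - 4*1157625 - 1*(-265)*11025 + 111300) = -77168/(-70225 + 1060 - 44100 - 4630500 + 2921625 + 111300) = -77168/(-1710840) = -77168*(-1/1710840) = 182/4035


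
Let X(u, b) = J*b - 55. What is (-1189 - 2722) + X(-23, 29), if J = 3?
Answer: -3879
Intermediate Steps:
X(u, b) = -55 + 3*b (X(u, b) = 3*b - 55 = -55 + 3*b)
(-1189 - 2722) + X(-23, 29) = (-1189 - 2722) + (-55 + 3*29) = -3911 + (-55 + 87) = -3911 + 32 = -3879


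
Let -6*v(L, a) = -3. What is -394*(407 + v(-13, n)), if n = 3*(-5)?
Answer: -160555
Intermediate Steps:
n = -15
v(L, a) = 1/2 (v(L, a) = -1/6*(-3) = 1/2)
-394*(407 + v(-13, n)) = -394*(407 + 1/2) = -394*815/2 = -160555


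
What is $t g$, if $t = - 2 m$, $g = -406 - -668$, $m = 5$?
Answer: $-2620$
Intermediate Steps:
$g = 262$ ($g = -406 + 668 = 262$)
$t = -10$ ($t = \left(-2\right) 5 = -10$)
$t g = \left(-10\right) 262 = -2620$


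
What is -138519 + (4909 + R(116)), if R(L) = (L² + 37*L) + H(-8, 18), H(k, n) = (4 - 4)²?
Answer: -115862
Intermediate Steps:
H(k, n) = 0 (H(k, n) = 0² = 0)
R(L) = L² + 37*L (R(L) = (L² + 37*L) + 0 = L² + 37*L)
-138519 + (4909 + R(116)) = -138519 + (4909 + 116*(37 + 116)) = -138519 + (4909 + 116*153) = -138519 + (4909 + 17748) = -138519 + 22657 = -115862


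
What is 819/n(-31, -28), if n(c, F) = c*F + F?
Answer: 39/40 ≈ 0.97500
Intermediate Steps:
n(c, F) = F + F*c (n(c, F) = F*c + F = F + F*c)
819/n(-31, -28) = 819/((-28*(1 - 31))) = 819/((-28*(-30))) = 819/840 = 819*(1/840) = 39/40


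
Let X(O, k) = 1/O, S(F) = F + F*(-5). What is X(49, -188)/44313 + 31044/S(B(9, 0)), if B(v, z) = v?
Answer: -1872416272/2171337 ≈ -862.33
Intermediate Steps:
S(F) = -4*F (S(F) = F - 5*F = -4*F)
X(49, -188)/44313 + 31044/S(B(9, 0)) = 1/(49*44313) + 31044/((-4*9)) = (1/49)*(1/44313) + 31044/(-36) = 1/2171337 + 31044*(-1/36) = 1/2171337 - 2587/3 = -1872416272/2171337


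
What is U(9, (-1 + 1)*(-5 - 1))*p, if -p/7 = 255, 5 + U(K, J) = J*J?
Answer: 8925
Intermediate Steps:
U(K, J) = -5 + J² (U(K, J) = -5 + J*J = -5 + J²)
p = -1785 (p = -7*255 = -1785)
U(9, (-1 + 1)*(-5 - 1))*p = (-5 + ((-1 + 1)*(-5 - 1))²)*(-1785) = (-5 + (0*(-6))²)*(-1785) = (-5 + 0²)*(-1785) = (-5 + 0)*(-1785) = -5*(-1785) = 8925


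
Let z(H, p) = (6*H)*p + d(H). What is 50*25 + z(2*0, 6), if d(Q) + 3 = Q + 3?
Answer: 1250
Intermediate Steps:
d(Q) = Q (d(Q) = -3 + (Q + 3) = -3 + (3 + Q) = Q)
z(H, p) = H + 6*H*p (z(H, p) = (6*H)*p + H = 6*H*p + H = H + 6*H*p)
50*25 + z(2*0, 6) = 50*25 + (2*0)*(1 + 6*6) = 1250 + 0*(1 + 36) = 1250 + 0*37 = 1250 + 0 = 1250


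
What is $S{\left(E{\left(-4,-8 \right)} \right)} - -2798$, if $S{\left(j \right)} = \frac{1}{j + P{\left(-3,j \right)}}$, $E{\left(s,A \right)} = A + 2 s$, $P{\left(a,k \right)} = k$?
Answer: $\frac{89535}{32} \approx 2798.0$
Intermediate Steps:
$S{\left(j \right)} = \frac{1}{2 j}$ ($S{\left(j \right)} = \frac{1}{j + j} = \frac{1}{2 j}$)
$S{\left(E{\left(-4,-8 \right)} \right)} - -2798 = \frac{1}{2 \left(-8 + 2 \left(-4\right)\right)} - -2798 = \frac{1}{2 \left(-8 - 8\right)} + 2798 = \frac{1}{2 \left(-16\right)} + 2798 = \frac{1}{2} \left(- \frac{1}{16}\right) + 2798 = - \frac{1}{32} + 2798 = \frac{89535}{32}$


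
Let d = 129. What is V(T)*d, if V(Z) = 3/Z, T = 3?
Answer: 129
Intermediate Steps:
V(T)*d = (3/3)*129 = (3*(⅓))*129 = 1*129 = 129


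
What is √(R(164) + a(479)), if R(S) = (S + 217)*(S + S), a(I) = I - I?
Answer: 2*√31242 ≈ 353.51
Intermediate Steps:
a(I) = 0
R(S) = 2*S*(217 + S) (R(S) = (217 + S)*(2*S) = 2*S*(217 + S))
√(R(164) + a(479)) = √(2*164*(217 + 164) + 0) = √(2*164*381 + 0) = √(124968 + 0) = √124968 = 2*√31242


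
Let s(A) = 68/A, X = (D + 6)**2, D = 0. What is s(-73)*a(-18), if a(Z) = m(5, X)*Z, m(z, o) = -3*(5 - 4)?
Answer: -3672/73 ≈ -50.301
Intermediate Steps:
X = 36 (X = (0 + 6)**2 = 6**2 = 36)
m(z, o) = -3 (m(z, o) = -3*1 = -3)
a(Z) = -3*Z
s(-73)*a(-18) = (68/(-73))*(-3*(-18)) = (68*(-1/73))*54 = -68/73*54 = -3672/73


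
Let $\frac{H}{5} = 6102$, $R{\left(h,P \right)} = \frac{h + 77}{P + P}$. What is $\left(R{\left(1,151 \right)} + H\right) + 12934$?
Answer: $\frac{6560083}{151} \approx 43444.0$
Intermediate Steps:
$R{\left(h,P \right)} = \frac{77 + h}{2 P}$
$H = 30510$ ($H = 5 \cdot 6102 = 30510$)
$\left(R{\left(1,151 \right)} + H\right) + 12934 = \left(\frac{77 + 1}{2 \cdot 151} + 30510\right) + 12934 = \left(\frac{1}{2} \cdot \frac{1}{151} \cdot 78 + 30510\right) + 12934 = \left(\frac{39}{151} + 30510\right) + 12934 = \frac{4607049}{151} + 12934 = \frac{6560083}{151}$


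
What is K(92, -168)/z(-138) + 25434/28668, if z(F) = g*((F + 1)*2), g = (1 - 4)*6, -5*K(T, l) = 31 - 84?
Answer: 52393487/58912740 ≈ 0.88934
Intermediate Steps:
K(T, l) = 53/5 (K(T, l) = -(31 - 84)/5 = -1/5*(-53) = 53/5)
g = -18 (g = -3*6 = -18)
z(F) = -36 - 36*F (z(F) = -18*(F + 1)*2 = -18*(1 + F)*2 = -18*(2 + 2*F) = -36 - 36*F)
K(92, -168)/z(-138) + 25434/28668 = 53/(5*(-36 - 36*(-138))) + 25434/28668 = 53/(5*(-36 + 4968)) + 25434*(1/28668) = (53/5)/4932 + 4239/4778 = (53/5)*(1/4932) + 4239/4778 = 53/24660 + 4239/4778 = 52393487/58912740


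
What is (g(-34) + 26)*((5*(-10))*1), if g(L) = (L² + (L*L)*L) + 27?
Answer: 1904750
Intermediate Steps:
g(L) = 27 + L² + L³ (g(L) = (L² + L²*L) + 27 = (L² + L³) + 27 = 27 + L² + L³)
(g(-34) + 26)*((5*(-10))*1) = ((27 + (-34)² + (-34)³) + 26)*((5*(-10))*1) = ((27 + 1156 - 39304) + 26)*(-50*1) = (-38121 + 26)*(-50) = -38095*(-50) = 1904750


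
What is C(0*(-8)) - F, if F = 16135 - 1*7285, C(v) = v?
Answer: -8850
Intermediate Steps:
F = 8850 (F = 16135 - 7285 = 8850)
C(0*(-8)) - F = 0*(-8) - 1*8850 = 0 - 8850 = -8850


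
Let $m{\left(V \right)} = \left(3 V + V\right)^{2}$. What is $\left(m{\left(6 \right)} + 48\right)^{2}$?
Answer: $389376$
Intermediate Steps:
$m{\left(V \right)} = 16 V^{2}$ ($m{\left(V \right)} = \left(4 V\right)^{2} = 16 V^{2}$)
$\left(m{\left(6 \right)} + 48\right)^{2} = \left(16 \cdot 6^{2} + 48\right)^{2} = \left(16 \cdot 36 + 48\right)^{2} = \left(576 + 48\right)^{2} = 624^{2} = 389376$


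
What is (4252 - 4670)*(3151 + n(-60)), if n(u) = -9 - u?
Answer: -1338436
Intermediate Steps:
(4252 - 4670)*(3151 + n(-60)) = (4252 - 4670)*(3151 + (-9 - 1*(-60))) = -418*(3151 + (-9 + 60)) = -418*(3151 + 51) = -418*3202 = -1338436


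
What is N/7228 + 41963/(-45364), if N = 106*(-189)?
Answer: -303032735/81972748 ≈ -3.6968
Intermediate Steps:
N = -20034
N/7228 + 41963/(-45364) = -20034/7228 + 41963/(-45364) = -20034*1/7228 + 41963*(-1/45364) = -10017/3614 - 41963/45364 = -303032735/81972748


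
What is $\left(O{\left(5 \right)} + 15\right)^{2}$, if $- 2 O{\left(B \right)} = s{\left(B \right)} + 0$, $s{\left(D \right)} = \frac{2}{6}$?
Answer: $\frac{7921}{36} \approx 220.03$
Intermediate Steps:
$s{\left(D \right)} = \frac{1}{3}$ ($s{\left(D \right)} = 2 \cdot \frac{1}{6} = \frac{1}{3}$)
$O{\left(B \right)} = - \frac{1}{6}$ ($O{\left(B \right)} = - \frac{\frac{1}{3} + 0}{2} = \left(- \frac{1}{2}\right) \frac{1}{3} = - \frac{1}{6}$)
$\left(O{\left(5 \right)} + 15\right)^{2} = \left(- \frac{1}{6} + 15\right)^{2} = \left(\frac{89}{6}\right)^{2} = \frac{7921}{36}$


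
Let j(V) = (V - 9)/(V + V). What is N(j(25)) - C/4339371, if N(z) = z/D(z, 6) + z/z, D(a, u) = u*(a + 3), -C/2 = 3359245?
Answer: 923588291/360167793 ≈ 2.5643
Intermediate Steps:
C = -6718490 (C = -2*3359245 = -6718490)
j(V) = (-9 + V)/(2*V) (j(V) = (-9 + V)/((2*V)) = (-9 + V)*(1/(2*V)) = (-9 + V)/(2*V))
D(a, u) = u*(3 + a)
N(z) = 1 + z/(18 + 6*z) (N(z) = z/((6*(3 + z))) + z/z = z/(18 + 6*z) + 1 = 1 + z/(18 + 6*z))
N(j(25)) - C/4339371 = (18 + 7*((1/2)*(-9 + 25)/25))/(6*(3 + (1/2)*(-9 + 25)/25)) - (-6718490)/4339371 = (18 + 7*((1/2)*(1/25)*16))/(6*(3 + (1/2)*(1/25)*16)) - (-6718490)/4339371 = (18 + 7*(8/25))/(6*(3 + 8/25)) - 1*(-6718490/4339371) = (18 + 56/25)/(6*(83/25)) + 6718490/4339371 = (1/6)*(25/83)*(506/25) + 6718490/4339371 = 253/249 + 6718490/4339371 = 923588291/360167793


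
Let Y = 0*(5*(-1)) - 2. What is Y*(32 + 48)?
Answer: -160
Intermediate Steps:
Y = -2 (Y = 0*(-5) - 2 = 0 - 2 = -2)
Y*(32 + 48) = -2*(32 + 48) = -2*80 = -160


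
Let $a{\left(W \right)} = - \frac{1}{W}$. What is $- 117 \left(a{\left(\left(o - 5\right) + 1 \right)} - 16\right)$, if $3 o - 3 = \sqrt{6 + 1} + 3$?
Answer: $\frac{52182}{29} - \frac{351 \sqrt{7}}{29} \approx 1767.4$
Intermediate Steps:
$o = 2 + \frac{\sqrt{7}}{3}$ ($o = 1 + \frac{\sqrt{6 + 1} + 3}{3} = 1 + \frac{\sqrt{7} + 3}{3} = 1 + \frac{3 + \sqrt{7}}{3} = 1 + \left(1 + \frac{\sqrt{7}}{3}\right) = 2 + \frac{\sqrt{7}}{3} \approx 2.8819$)
$- 117 \left(a{\left(\left(o - 5\right) + 1 \right)} - 16\right) = - 117 \left(- \frac{1}{\left(\left(2 + \frac{\sqrt{7}}{3}\right) - 5\right) + 1} - 16\right) = - 117 \left(- \frac{1}{\left(-3 + \frac{\sqrt{7}}{3}\right) + 1} - 16\right) = - 117 \left(- \frac{1}{-2 + \frac{\sqrt{7}}{3}} - 16\right) = - 117 \left(-16 - \frac{1}{-2 + \frac{\sqrt{7}}{3}}\right) = 1872 + \frac{117}{-2 + \frac{\sqrt{7}}{3}}$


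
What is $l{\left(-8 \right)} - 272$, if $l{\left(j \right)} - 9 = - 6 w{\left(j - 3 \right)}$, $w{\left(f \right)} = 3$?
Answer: $-281$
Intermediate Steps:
$l{\left(j \right)} = -9$ ($l{\left(j \right)} = 9 - 18 = -9$)
$l{\left(-8 \right)} - 272 = -9 - 272 = -281$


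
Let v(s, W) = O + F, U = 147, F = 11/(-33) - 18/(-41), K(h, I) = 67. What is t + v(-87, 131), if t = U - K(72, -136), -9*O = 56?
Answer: 27263/369 ≈ 73.883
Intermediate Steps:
O = -56/9 (O = -⅑*56 = -56/9 ≈ -6.2222)
F = 13/123 (F = 11*(-1/33) - 18*(-1/41) = -⅓ + 18/41 = 13/123 ≈ 0.10569)
v(s, W) = -2257/369 (v(s, W) = -56/9 + 13/123 = -2257/369)
t = 80 (t = 147 - 1*67 = 147 - 67 = 80)
t + v(-87, 131) = 80 - 2257/369 = 27263/369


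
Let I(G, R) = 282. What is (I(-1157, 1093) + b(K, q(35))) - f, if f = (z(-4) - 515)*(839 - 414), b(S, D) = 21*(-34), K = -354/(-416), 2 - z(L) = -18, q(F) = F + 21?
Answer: 209943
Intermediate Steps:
q(F) = 21 + F
z(L) = 20 (z(L) = 2 - 1*(-18) = 2 + 18 = 20)
K = 177/208 (K = -354*(-1/416) = 177/208 ≈ 0.85096)
b(S, D) = -714
f = -210375 (f = (20 - 515)*(839 - 414) = -495*425 = -210375)
(I(-1157, 1093) + b(K, q(35))) - f = (282 - 714) - 1*(-210375) = -432 + 210375 = 209943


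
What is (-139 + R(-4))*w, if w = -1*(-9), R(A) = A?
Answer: -1287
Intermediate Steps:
w = 9
(-139 + R(-4))*w = (-139 - 4)*9 = -143*9 = -1287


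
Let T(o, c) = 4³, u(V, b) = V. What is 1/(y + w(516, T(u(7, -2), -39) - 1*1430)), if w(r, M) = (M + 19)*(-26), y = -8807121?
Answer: -1/8772099 ≈ -1.1400e-7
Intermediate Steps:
T(o, c) = 64
w(r, M) = -494 - 26*M (w(r, M) = (19 + M)*(-26) = -494 - 26*M)
1/(y + w(516, T(u(7, -2), -39) - 1*1430)) = 1/(-8807121 + (-494 - 26*(64 - 1*1430))) = 1/(-8807121 + (-494 - 26*(64 - 1430))) = 1/(-8807121 + (-494 - 26*(-1366))) = 1/(-8807121 + (-494 + 35516)) = 1/(-8807121 + 35022) = 1/(-8772099) = -1/8772099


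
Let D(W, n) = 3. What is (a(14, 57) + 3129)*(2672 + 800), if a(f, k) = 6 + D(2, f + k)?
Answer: 10895136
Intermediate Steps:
a(f, k) = 9 (a(f, k) = 6 + 3 = 9)
(a(14, 57) + 3129)*(2672 + 800) = (9 + 3129)*(2672 + 800) = 3138*3472 = 10895136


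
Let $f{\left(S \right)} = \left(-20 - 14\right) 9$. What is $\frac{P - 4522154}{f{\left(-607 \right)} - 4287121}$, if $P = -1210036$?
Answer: $\frac{5732190}{4287427} \approx 1.337$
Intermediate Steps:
$f{\left(S \right)} = -306$ ($f{\left(S \right)} = \left(-34\right) 9 = -306$)
$\frac{P - 4522154}{f{\left(-607 \right)} - 4287121} = \frac{-1210036 - 4522154}{-306 - 4287121} = - \frac{5732190}{-4287427} = \left(-5732190\right) \left(- \frac{1}{4287427}\right) = \frac{5732190}{4287427}$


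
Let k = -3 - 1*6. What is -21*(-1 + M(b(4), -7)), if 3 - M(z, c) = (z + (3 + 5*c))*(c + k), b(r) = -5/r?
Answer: 11130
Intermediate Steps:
k = -9 (k = -3 - 6 = -9)
M(z, c) = 3 - (-9 + c)*(3 + z + 5*c) (M(z, c) = 3 - (z + (3 + 5*c))*(c - 9) = 3 - (3 + z + 5*c)*(-9 + c) = 3 - (-9 + c)*(3 + z + 5*c))
-21*(-1 + M(b(4), -7)) = -21*(-1 + (30 - 5*(-7)**2 + 9*(-5/4) + 42*(-7) - 1*(-7)*(-5/4))) = -21*(-1 + (30 - 5*49 + 9*(-5*1/4) - 294 - 1*(-7)*(-5*1/4))) = -21*(-1 + (30 - 245 + 9*(-5/4) - 294 - 1*(-7)*(-5/4))) = -21*(-1 + (30 - 245 - 45/4 - 294 - 35/4)) = -21*(-1 - 529) = -21*(-530) = 11130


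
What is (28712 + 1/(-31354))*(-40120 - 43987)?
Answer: -75716153205029/31354 ≈ -2.4149e+9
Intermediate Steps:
(28712 + 1/(-31354))*(-40120 - 43987) = (28712 - 1/31354)*(-84107) = (900236047/31354)*(-84107) = -75716153205029/31354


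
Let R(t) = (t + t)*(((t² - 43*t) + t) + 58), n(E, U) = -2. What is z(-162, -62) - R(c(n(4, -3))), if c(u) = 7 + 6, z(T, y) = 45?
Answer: 8339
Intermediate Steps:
c(u) = 13
R(t) = 2*t*(58 + t² - 42*t) (R(t) = (2*t)*((t² - 42*t) + 58) = (2*t)*(58 + t² - 42*t) = 2*t*(58 + t² - 42*t))
z(-162, -62) - R(c(n(4, -3))) = 45 - 2*13*(58 + 13² - 42*13) = 45 - 2*13*(58 + 169 - 546) = 45 - 2*13*(-319) = 45 - 1*(-8294) = 45 + 8294 = 8339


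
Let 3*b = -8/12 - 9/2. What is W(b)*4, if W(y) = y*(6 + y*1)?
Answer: -2387/81 ≈ -29.469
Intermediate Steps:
b = -31/18 (b = (-8/12 - 9/2)/3 = (-8*1/12 - 9*1/2)/3 = (-2/3 - 9/2)/3 = (1/3)*(-31/6) = -31/18 ≈ -1.7222)
W(y) = y*(6 + y)
W(b)*4 = -31*(6 - 31/18)/18*4 = -31/18*77/18*4 = -2387/324*4 = -2387/81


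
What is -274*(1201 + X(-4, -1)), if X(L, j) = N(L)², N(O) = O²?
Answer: -399218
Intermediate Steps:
X(L, j) = L⁴ (X(L, j) = (L²)² = L⁴)
-274*(1201 + X(-4, -1)) = -274*(1201 + (-4)⁴) = -274*(1201 + 256) = -274*1457 = -399218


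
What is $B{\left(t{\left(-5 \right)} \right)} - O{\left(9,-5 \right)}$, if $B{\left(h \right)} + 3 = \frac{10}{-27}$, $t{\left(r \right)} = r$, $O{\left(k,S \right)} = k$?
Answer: $- \frac{334}{27} \approx -12.37$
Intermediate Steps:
$B{\left(h \right)} = - \frac{91}{27}$ ($B{\left(h \right)} = -3 + \frac{10}{-27} = -3 + 10 \left(- \frac{1}{27}\right) = -3 - \frac{10}{27} = - \frac{91}{27}$)
$B{\left(t{\left(-5 \right)} \right)} - O{\left(9,-5 \right)} = - \frac{91}{27} - 9 = - \frac{334}{27}$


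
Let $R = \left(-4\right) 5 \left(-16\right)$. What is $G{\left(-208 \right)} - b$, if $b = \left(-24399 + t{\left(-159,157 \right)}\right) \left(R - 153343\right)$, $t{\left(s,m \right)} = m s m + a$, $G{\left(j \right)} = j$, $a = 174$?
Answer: $-603433346776$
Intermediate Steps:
$R = 320$ ($R = \left(-20\right) \left(-16\right) = 320$)
$t{\left(s,m \right)} = 174 + s m^{2}$ ($t{\left(s,m \right)} = m s m + 174 = s m^{2} + 174 = 174 + s m^{2}$)
$b = 603433346568$ ($b = \left(-24399 + \left(174 - 159 \cdot 157^{2}\right)\right) \left(320 - 153343\right) = \left(-24399 + \left(174 - 3919191\right)\right) \left(-153023\right) = \left(-24399 - 3919017\right) \left(-153023\right) = \left(-3943416\right) \left(-153023\right) = 603433346568$)
$G{\left(-208 \right)} - b = -208 - 603433346568 = -603433346776$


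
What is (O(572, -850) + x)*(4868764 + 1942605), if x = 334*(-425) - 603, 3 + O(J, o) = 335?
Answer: -968719710549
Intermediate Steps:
O(J, o) = 332 (O(J, o) = -3 + 335 = 332)
x = -142553 (x = -141950 - 603 = -142553)
(O(572, -850) + x)*(4868764 + 1942605) = (332 - 142553)*(4868764 + 1942605) = -142221*6811369 = -968719710549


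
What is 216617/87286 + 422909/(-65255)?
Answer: -22778692639/5695847930 ≈ -3.9992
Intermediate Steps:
216617/87286 + 422909/(-65255) = 216617*(1/87286) + 422909*(-1/65255) = 216617/87286 - 422909/65255 = -22778692639/5695847930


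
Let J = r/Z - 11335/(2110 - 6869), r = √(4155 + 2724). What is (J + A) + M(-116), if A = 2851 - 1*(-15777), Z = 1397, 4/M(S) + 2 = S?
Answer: 5231047715/280781 + √6879/1397 ≈ 18630.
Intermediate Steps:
M(S) = 4/(-2 + S)
r = √6879 ≈ 82.940
A = 18628 (A = 2851 + 15777 = 18628)
J = 11335/4759 + √6879/1397 (J = √6879/1397 - 11335/(2110 - 6869) = √6879*(1/1397) - 11335/(-4759) = √6879/1397 - 11335*(-1/4759) = √6879/1397 + 11335/4759 = 11335/4759 + √6879/1397 ≈ 2.4412)
(J + A) + M(-116) = ((11335/4759 + √6879/1397) + 18628) + 4/(-2 - 116) = (88661987/4759 + √6879/1397) + 4/(-118) = (88661987/4759 + √6879/1397) + 4*(-1/118) = (88661987/4759 + √6879/1397) - 2/59 = 5231047715/280781 + √6879/1397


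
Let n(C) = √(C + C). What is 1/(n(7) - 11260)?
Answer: -5630/63393793 - √14/126787586 ≈ -8.8839e-5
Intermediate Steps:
n(C) = √2*√C (n(C) = √(2*C) = √2*√C)
1/(n(7) - 11260) = 1/(√2*√7 - 11260) = 1/(√14 - 11260) = 1/(-11260 + √14)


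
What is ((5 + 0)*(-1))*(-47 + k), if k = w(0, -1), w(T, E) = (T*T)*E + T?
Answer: 235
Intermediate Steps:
w(T, E) = T + E*T² (w(T, E) = T²*E + T = E*T² + T = T + E*T²)
k = 0 (k = 0*(1 - 1*0) = 0*(1 + 0) = 0*1 = 0)
((5 + 0)*(-1))*(-47 + k) = ((5 + 0)*(-1))*(-47 + 0) = (5*(-1))*(-47) = -5*(-47) = 235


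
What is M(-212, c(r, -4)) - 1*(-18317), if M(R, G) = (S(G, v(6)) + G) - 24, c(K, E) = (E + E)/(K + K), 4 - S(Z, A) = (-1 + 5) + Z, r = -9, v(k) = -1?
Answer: 18293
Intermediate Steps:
S(Z, A) = -Z (S(Z, A) = 4 - ((-1 + 5) + Z) = 4 - (4 + Z) = 4 + (-4 - Z) = -Z)
c(K, E) = E/K (c(K, E) = (2*E)/((2*K)) = (2*E)*(1/(2*K)) = E/K)
M(R, G) = -24 (M(R, G) = (-G + G) - 24 = 0 - 24 = -24)
M(-212, c(r, -4)) - 1*(-18317) = -24 - 1*(-18317) = -24 + 18317 = 18293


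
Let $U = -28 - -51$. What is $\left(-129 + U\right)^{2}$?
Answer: $11236$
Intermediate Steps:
$U = 23$ ($U = -28 + 51 = 23$)
$\left(-129 + U\right)^{2} = \left(-129 + 23\right)^{2} = \left(-106\right)^{2} = 11236$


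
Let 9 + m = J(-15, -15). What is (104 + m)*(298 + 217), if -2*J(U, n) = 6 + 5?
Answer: 92185/2 ≈ 46093.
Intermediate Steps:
J(U, n) = -11/2 (J(U, n) = -(6 + 5)/2 = -½*11 = -11/2)
m = -29/2 (m = -9 - 11/2 = -29/2 ≈ -14.500)
(104 + m)*(298 + 217) = (104 - 29/2)*(298 + 217) = (179/2)*515 = 92185/2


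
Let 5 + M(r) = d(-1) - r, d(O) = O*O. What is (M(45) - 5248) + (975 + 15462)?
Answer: 11140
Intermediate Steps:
d(O) = O²
M(r) = -4 - r (M(r) = -5 + ((-1)² - r) = -5 + (1 - r) = -4 - r)
(M(45) - 5248) + (975 + 15462) = ((-4 - 1*45) - 5248) + (975 + 15462) = ((-4 - 45) - 5248) + 16437 = (-49 - 5248) + 16437 = -5297 + 16437 = 11140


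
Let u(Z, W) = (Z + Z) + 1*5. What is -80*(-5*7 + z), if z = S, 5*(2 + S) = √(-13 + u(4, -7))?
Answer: 2960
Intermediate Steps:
u(Z, W) = 5 + 2*Z (u(Z, W) = 2*Z + 5 = 5 + 2*Z)
S = -2 (S = -2 + √(-13 + (5 + 2*4))/5 = -2 + √(-13 + (5 + 8))/5 = -2 + √(-13 + 13)/5 = -2 + √0/5 = -2 + (⅕)*0 = -2 + 0 = -2)
z = -2
-80*(-5*7 + z) = -80*(-5*7 - 2) = -80*(-35 - 2) = -80*(-37) = 2960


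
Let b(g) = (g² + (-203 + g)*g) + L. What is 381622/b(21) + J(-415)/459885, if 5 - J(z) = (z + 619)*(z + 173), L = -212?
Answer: -175324836281/1652366805 ≈ -106.11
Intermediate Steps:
b(g) = -212 + g² + g*(-203 + g) (b(g) = (g² + (-203 + g)*g) - 212 = (g² + g*(-203 + g)) - 212 = -212 + g² + g*(-203 + g))
J(z) = 5 - (173 + z)*(619 + z) (J(z) = 5 - (z + 619)*(z + 173) = 5 - (619 + z)*(173 + z) = 5 - (173 + z)*(619 + z))
381622/b(21) + J(-415)/459885 = 381622/(-212 - 203*21 + 2*21²) + (-107082 - 1*(-415)² - 792*(-415))/459885 = 381622/(-212 - 4263 + 2*441) + (-107082 - 1*172225 + 328680)*(1/459885) = 381622/(-212 - 4263 + 882) + (-107082 - 172225 + 328680)*(1/459885) = 381622/(-3593) + 49373*(1/459885) = 381622*(-1/3593) + 49373/459885 = -381622/3593 + 49373/459885 = -175324836281/1652366805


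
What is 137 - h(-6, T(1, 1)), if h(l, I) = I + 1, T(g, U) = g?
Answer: 135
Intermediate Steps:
h(l, I) = 1 + I
137 - h(-6, T(1, 1)) = 137 - (1 + 1) = 137 - 1*2 = 137 - 2 = 135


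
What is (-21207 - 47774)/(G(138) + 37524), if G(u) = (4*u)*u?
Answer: -68981/113700 ≈ -0.60669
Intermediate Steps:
G(u) = 4*u**2
(-21207 - 47774)/(G(138) + 37524) = (-21207 - 47774)/(4*138**2 + 37524) = -68981/(4*19044 + 37524) = -68981/(76176 + 37524) = -68981/113700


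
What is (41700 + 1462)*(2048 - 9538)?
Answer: -323283380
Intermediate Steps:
(41700 + 1462)*(2048 - 9538) = 43162*(-7490) = -323283380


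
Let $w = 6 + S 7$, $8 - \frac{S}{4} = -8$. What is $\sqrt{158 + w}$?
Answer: $6 \sqrt{17} \approx 24.739$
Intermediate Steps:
$S = 64$ ($S = 32 - -32 = 32 + 32 = 64$)
$w = 454$ ($w = 6 + 64 \cdot 7 = 6 + 448 = 454$)
$\sqrt{158 + w} = \sqrt{158 + 454} = \sqrt{612} = 6 \sqrt{17}$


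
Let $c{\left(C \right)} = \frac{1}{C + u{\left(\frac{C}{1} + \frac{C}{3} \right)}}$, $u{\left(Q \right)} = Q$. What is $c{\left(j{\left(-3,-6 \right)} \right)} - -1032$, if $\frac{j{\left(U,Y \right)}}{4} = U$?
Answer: $\frac{28895}{28} \approx 1032.0$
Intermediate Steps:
$j{\left(U,Y \right)} = 4 U$
$c{\left(C \right)} = \frac{3}{7 C}$ ($c{\left(C \right)} = \frac{1}{C + \left(\frac{C}{1} + \frac{C}{3}\right)} = \frac{1}{C + \left(C 1 + C \frac{1}{3}\right)} = \frac{1}{C + \left(C + \frac{C}{3}\right)} = \frac{1}{C + \frac{4 C}{3}} = \frac{1}{\frac{7}{3} C} = \frac{3}{7 C}$)
$c{\left(j{\left(-3,-6 \right)} \right)} - -1032 = \frac{3}{7 \cdot 4 \left(-3\right)} - -1032 = \frac{3}{7 \left(-12\right)} + 1032 = \frac{3}{7} \left(- \frac{1}{12}\right) + 1032 = - \frac{1}{28} + 1032 = \frac{28895}{28}$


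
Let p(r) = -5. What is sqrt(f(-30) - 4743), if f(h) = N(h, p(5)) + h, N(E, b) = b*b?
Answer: 2*I*sqrt(1187) ≈ 68.906*I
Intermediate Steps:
N(E, b) = b**2
f(h) = 25 + h (f(h) = (-5)**2 + h = 25 + h)
sqrt(f(-30) - 4743) = sqrt((25 - 30) - 4743) = sqrt(-5 - 4743) = sqrt(-4748) = 2*I*sqrt(1187)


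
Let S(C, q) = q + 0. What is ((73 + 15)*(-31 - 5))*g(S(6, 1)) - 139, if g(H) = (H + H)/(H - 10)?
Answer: 565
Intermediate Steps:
S(C, q) = q
g(H) = 2*H/(-10 + H) (g(H) = (2*H)/(-10 + H) = 2*H/(-10 + H))
((73 + 15)*(-31 - 5))*g(S(6, 1)) - 139 = ((73 + 15)*(-31 - 5))*(2*1/(-10 + 1)) - 139 = (88*(-36))*(2*1/(-9)) - 139 = -6336*(-1)/9 - 139 = -3168*(-2/9) - 139 = 704 - 139 = 565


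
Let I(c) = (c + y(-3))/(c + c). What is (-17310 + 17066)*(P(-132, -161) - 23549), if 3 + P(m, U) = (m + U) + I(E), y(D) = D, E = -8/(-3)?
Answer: 23272781/4 ≈ 5.8182e+6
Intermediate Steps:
E = 8/3 (E = -8*(-1/3) = 8/3 ≈ 2.6667)
I(c) = (-3 + c)/(2*c) (I(c) = (c - 3)/(c + c) = (-3 + c)/((2*c)) = (-3 + c)*(1/(2*c)) = (-3 + c)/(2*c))
P(m, U) = -49/16 + U + m (P(m, U) = -3 + ((m + U) + (-3 + 8/3)/(2*(8/3))) = -3 + ((U + m) + (1/2)*(3/8)*(-1/3)) = -3 + ((U + m) - 1/16) = -3 + (-1/16 + U + m) = -49/16 + U + m)
(-17310 + 17066)*(P(-132, -161) - 23549) = (-17310 + 17066)*((-49/16 - 161 - 132) - 23549) = -244*(-4737/16 - 23549) = -244*(-381521/16) = 23272781/4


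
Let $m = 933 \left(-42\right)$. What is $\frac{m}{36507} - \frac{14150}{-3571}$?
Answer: $\frac{125546948}{43455499} \approx 2.8891$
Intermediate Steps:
$m = -39186$
$\frac{m}{36507} - \frac{14150}{-3571} = - \frac{39186}{36507} - \frac{14150}{-3571} = \left(-39186\right) \frac{1}{36507} - - \frac{14150}{3571} = - \frac{13062}{12169} + \frac{14150}{3571} = \frac{125546948}{43455499}$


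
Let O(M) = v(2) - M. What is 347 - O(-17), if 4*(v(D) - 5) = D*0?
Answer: 325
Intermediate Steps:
v(D) = 5 (v(D) = 5 + (D*0)/4 = 5 + (¼)*0 = 5 + 0 = 5)
O(M) = 5 - M
347 - O(-17) = 347 - (5 - 1*(-17)) = 347 - (5 + 17) = 347 - 1*22 = 347 - 22 = 325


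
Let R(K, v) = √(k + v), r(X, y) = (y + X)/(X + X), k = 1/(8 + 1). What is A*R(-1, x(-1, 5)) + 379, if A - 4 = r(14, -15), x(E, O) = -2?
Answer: 379 + 37*I*√17/28 ≈ 379.0 + 5.4484*I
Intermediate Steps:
k = ⅑ (k = 1/9 = ⅑ ≈ 0.11111)
r(X, y) = (X + y)/(2*X) (r(X, y) = (X + y)/((2*X)) = (X + y)*(1/(2*X)) = (X + y)/(2*X))
A = 111/28 (A = 4 + (½)*(14 - 15)/14 = 4 + (½)*(1/14)*(-1) = 4 - 1/28 = 111/28 ≈ 3.9643)
R(K, v) = √(⅑ + v)
A*R(-1, x(-1, 5)) + 379 = 111*(√(1 + 9*(-2))/3)/28 + 379 = 111*(√(1 - 18)/3)/28 + 379 = 111*(√(-17)/3)/28 + 379 = 111*((I*√17)/3)/28 + 379 = 111*(I*√17/3)/28 + 379 = 37*I*√17/28 + 379 = 379 + 37*I*√17/28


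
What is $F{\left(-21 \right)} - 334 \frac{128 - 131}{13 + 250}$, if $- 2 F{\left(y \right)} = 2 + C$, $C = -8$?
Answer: $\frac{1791}{263} \approx 6.8099$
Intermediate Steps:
$F{\left(y \right)} = 3$ ($F{\left(y \right)} = - \frac{2 - 8}{2} = \left(- \frac{1}{2}\right) \left(-6\right) = 3$)
$F{\left(-21 \right)} - 334 \frac{128 - 131}{13 + 250} = 3 - 334 \frac{128 - 131}{13 + 250} = 3 - 334 \left(- \frac{3}{263}\right) = 3 - 334 \left(\left(-3\right) \frac{1}{263}\right) = 3 - - \frac{1002}{263} = 3 + \frac{1002}{263} = \frac{1791}{263}$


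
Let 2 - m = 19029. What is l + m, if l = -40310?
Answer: -59337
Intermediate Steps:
m = -19027 (m = 2 - 1*19029 = 2 - 19029 = -19027)
l + m = -40310 - 19027 = -59337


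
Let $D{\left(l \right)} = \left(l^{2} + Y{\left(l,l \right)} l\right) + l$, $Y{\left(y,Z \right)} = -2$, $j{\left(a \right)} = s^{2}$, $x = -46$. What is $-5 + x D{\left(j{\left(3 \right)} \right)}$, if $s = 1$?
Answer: $-5$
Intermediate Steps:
$j{\left(a \right)} = 1$ ($j{\left(a \right)} = 1^{2} = 1$)
$D{\left(l \right)} = l^{2} - l$ ($D{\left(l \right)} = \left(l^{2} - 2 l\right) + l = l^{2} - l$)
$-5 + x D{\left(j{\left(3 \right)} \right)} = -5 - 46 \cdot 1 \left(-1 + 1\right) = -5 - 46 \cdot 1 \cdot 0 = -5 - 0 = -5 + 0 = -5$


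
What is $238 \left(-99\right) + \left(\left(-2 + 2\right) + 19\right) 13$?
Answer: $-23315$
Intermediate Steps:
$238 \left(-99\right) + \left(\left(-2 + 2\right) + 19\right) 13 = -23562 + \left(0 + 19\right) 13 = -23562 + 19 \cdot 13 = -23562 + 247 = -23315$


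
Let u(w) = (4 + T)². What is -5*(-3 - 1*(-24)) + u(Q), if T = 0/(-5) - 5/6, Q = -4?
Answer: -3419/36 ≈ -94.972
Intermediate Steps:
T = -⅚ (T = 0*(-⅕) - 5*⅙ = 0 - ⅚ = -⅚ ≈ -0.83333)
u(w) = 361/36 (u(w) = (4 - ⅚)² = (19/6)² = 361/36)
-5*(-3 - 1*(-24)) + u(Q) = -5*(-3 - 1*(-24)) + 361/36 = -5*(-3 + 24) + 361/36 = -5*21 + 361/36 = -105 + 361/36 = -3419/36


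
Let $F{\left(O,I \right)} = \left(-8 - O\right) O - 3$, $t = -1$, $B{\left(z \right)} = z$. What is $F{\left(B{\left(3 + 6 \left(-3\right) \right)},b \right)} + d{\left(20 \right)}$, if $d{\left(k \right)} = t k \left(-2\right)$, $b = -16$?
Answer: $-68$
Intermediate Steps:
$F{\left(O,I \right)} = -3 + O \left(-8 - O\right)$ ($F{\left(O,I \right)} = O \left(-8 - O\right) - 3 = -3 + O \left(-8 - O\right)$)
$d{\left(k \right)} = 2 k$ ($d{\left(k \right)} = - k \left(-2\right) = 2 k$)
$F{\left(B{\left(3 + 6 \left(-3\right) \right)},b \right)} + d{\left(20 \right)} = \left(-3 - \left(3 + 6 \left(-3\right)\right)^{2} - 8 \left(3 + 6 \left(-3\right)\right)\right) + 2 \cdot 20 = \left(-3 - \left(3 - 18\right)^{2} - 8 \left(3 - 18\right)\right) + 40 = \left(-3 - \left(-15\right)^{2} - -120\right) + 40 = \left(-3 - 225 + 120\right) + 40 = -108 + 40 = -68$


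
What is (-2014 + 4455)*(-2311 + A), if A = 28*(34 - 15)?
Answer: -4342539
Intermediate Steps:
A = 532 (A = 28*19 = 532)
(-2014 + 4455)*(-2311 + A) = (-2014 + 4455)*(-2311 + 532) = 2441*(-1779) = -4342539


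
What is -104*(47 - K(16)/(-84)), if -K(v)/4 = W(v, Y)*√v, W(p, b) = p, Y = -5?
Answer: -95992/21 ≈ -4571.0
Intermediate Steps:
K(v) = -4*v^(3/2) (K(v) = -4*v*√v = -4*v^(3/2))
-104*(47 - K(16)/(-84)) = -104*(47 - (-4*16^(3/2))/(-84)) = -104*(47 - (-4*64)*(-1)/84) = -104*(47 - (-256)*(-1)/84) = -104*(47 - 1*64/21) = -104*(47 - 64/21) = -104*923/21 = -95992/21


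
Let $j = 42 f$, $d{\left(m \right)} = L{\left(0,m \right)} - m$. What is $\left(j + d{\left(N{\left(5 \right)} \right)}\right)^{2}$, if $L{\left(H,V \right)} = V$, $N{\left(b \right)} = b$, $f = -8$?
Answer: $112896$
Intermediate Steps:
$d{\left(m \right)} = 0$ ($d{\left(m \right)} = m - m = 0$)
$j = -336$ ($j = 42 \left(-8\right) = -336$)
$\left(j + d{\left(N{\left(5 \right)} \right)}\right)^{2} = \left(-336 + 0\right)^{2} = \left(-336\right)^{2} = 112896$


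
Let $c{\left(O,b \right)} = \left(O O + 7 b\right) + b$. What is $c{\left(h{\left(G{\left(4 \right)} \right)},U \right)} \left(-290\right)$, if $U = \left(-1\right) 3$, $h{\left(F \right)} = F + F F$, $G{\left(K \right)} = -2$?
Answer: $5800$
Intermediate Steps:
$h{\left(F \right)} = F + F^{2}$
$U = -3$
$c{\left(O,b \right)} = O^{2} + 8 b$ ($c{\left(O,b \right)} = \left(O^{2} + 7 b\right) + b = O^{2} + 8 b$)
$c{\left(h{\left(G{\left(4 \right)} \right)},U \right)} \left(-290\right) = \left(\left(- 2 \left(1 - 2\right)\right)^{2} + 8 \left(-3\right)\right) \left(-290\right) = \left(\left(\left(-2\right) \left(-1\right)\right)^{2} - 24\right) \left(-290\right) = \left(2^{2} - 24\right) \left(-290\right) = \left(4 - 24\right) \left(-290\right) = \left(-20\right) \left(-290\right) = 5800$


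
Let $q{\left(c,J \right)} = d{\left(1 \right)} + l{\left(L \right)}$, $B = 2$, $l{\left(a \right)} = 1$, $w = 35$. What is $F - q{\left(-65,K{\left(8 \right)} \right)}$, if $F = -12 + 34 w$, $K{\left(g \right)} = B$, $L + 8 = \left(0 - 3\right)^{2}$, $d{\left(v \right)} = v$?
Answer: $1176$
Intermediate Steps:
$L = 1$ ($L = -8 + \left(0 - 3\right)^{2} = -8 + \left(-3\right)^{2} = -8 + 9 = 1$)
$K{\left(g \right)} = 2$
$q{\left(c,J \right)} = 2$ ($q{\left(c,J \right)} = 1 + 1 = 2$)
$F = 1178$ ($F = -12 + 34 \cdot 35 = -12 + 1190 = 1178$)
$F - q{\left(-65,K{\left(8 \right)} \right)} = 1178 - 2 = 1176$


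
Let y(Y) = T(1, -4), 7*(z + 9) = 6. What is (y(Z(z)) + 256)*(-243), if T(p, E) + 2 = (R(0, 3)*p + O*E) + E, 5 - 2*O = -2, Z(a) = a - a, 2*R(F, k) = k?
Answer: -115425/2 ≈ -57713.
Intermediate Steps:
z = -57/7 (z = -9 + (⅐)*6 = -9 + 6/7 = -57/7 ≈ -8.1429)
R(F, k) = k/2
Z(a) = 0
O = 7/2 (O = 5/2 - ½*(-2) = 5/2 + 1 = 7/2 ≈ 3.5000)
T(p, E) = -2 + 3*p/2 + 9*E/2 (T(p, E) = -2 + ((((½)*3)*p + 7*E/2) + E) = -2 + ((3*p/2 + 7*E/2) + E) = -2 + (3*p/2 + 9*E/2) = -2 + 3*p/2 + 9*E/2)
y(Y) = -37/2 (y(Y) = -2 + (3/2)*1 + (9/2)*(-4) = -2 + 3/2 - 18 = -37/2)
(y(Z(z)) + 256)*(-243) = (-37/2 + 256)*(-243) = (475/2)*(-243) = -115425/2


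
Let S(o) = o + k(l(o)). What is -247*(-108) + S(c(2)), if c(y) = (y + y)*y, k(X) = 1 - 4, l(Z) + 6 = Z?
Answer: 26681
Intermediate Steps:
l(Z) = -6 + Z
k(X) = -3
c(y) = 2*y**2 (c(y) = (2*y)*y = 2*y**2)
S(o) = -3 + o (S(o) = o - 3 = -3 + o)
-247*(-108) + S(c(2)) = -247*(-108) + (-3 + 2*2**2) = 26676 + (-3 + 2*4) = 26676 + (-3 + 8) = 26676 + 5 = 26681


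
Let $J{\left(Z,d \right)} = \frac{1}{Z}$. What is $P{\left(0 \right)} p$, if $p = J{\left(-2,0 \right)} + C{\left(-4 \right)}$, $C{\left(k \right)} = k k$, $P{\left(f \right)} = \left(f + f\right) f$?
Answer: $0$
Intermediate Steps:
$P{\left(f \right)} = 2 f^{2}$ ($P{\left(f \right)} = 2 f f = 2 f^{2}$)
$C{\left(k \right)} = k^{2}$
$p = \frac{31}{2}$ ($p = \frac{1}{-2} + \left(-4\right)^{2} = - \frac{1}{2} + 16 = \frac{31}{2} \approx 15.5$)
$P{\left(0 \right)} p = 2 \cdot 0^{2} \cdot \frac{31}{2} = 2 \cdot 0 \cdot \frac{31}{2} = 0 \cdot \frac{31}{2} = 0$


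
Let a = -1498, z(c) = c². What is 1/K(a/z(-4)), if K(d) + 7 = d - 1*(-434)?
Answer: 8/2667 ≈ 0.0029996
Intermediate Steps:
K(d) = 427 + d (K(d) = -7 + (d - 1*(-434)) = -7 + (d + 434) = -7 + (434 + d) = 427 + d)
1/K(a/z(-4)) = 1/(427 - 1498/((-4)²)) = 1/(427 - 1498/16) = 1/(427 - 1498*1/16) = 1/(427 - 749/8) = 1/(2667/8) = 8/2667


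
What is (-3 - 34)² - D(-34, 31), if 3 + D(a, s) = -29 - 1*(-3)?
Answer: 1398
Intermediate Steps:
D(a, s) = -29 (D(a, s) = -3 + (-29 - 1*(-3)) = -3 + (-29 + 3) = -3 - 26 = -29)
(-3 - 34)² - D(-34, 31) = (-3 - 34)² - 1*(-29) = (-37)² + 29 = 1369 + 29 = 1398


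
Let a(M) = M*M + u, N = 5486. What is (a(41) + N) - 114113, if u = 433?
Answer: -106513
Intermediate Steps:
a(M) = 433 + M**2 (a(M) = M*M + 433 = M**2 + 433 = 433 + M**2)
(a(41) + N) - 114113 = ((433 + 41**2) + 5486) - 114113 = ((433 + 1681) + 5486) - 114113 = (2114 + 5486) - 114113 = 7600 - 114113 = -106513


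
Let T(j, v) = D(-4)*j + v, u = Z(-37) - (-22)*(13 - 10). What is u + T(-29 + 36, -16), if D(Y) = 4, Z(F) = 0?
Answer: 78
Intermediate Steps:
u = 66 (u = 0 - (-22)*(13 - 10) = 0 - (-22)*3 = 0 - 1*(-66) = 0 + 66 = 66)
T(j, v) = v + 4*j (T(j, v) = 4*j + v = v + 4*j)
u + T(-29 + 36, -16) = 66 + (-16 + 4*(-29 + 36)) = 66 + (-16 + 4*7) = 66 + (-16 + 28) = 66 + 12 = 78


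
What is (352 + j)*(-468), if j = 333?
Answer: -320580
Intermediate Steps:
(352 + j)*(-468) = (352 + 333)*(-468) = 685*(-468) = -320580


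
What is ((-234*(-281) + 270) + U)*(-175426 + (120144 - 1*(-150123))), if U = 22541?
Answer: 8399593165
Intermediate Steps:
((-234*(-281) + 270) + U)*(-175426 + (120144 - 1*(-150123))) = ((-234*(-281) + 270) + 22541)*(-175426 + (120144 - 1*(-150123))) = ((65754 + 270) + 22541)*(-175426 + (120144 + 150123)) = (66024 + 22541)*(-175426 + 270267) = 88565*94841 = 8399593165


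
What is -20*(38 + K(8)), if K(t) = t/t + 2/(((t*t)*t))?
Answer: -49925/64 ≈ -780.08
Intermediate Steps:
K(t) = 1 + 2/t³ (K(t) = 1 + 2/((t²*t)) = 1 + 2/(t³) = 1 + 2/t³)
-20*(38 + K(8)) = -20*(38 + (1 + 2/8³)) = -20*(38 + (1 + 2*(1/512))) = -20*(38 + (1 + 1/256)) = -20*(38 + 257/256) = -20*9985/256 = -49925/64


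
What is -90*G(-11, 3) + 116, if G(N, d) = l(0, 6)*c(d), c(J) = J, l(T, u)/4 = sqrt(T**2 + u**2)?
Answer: -6364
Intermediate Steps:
l(T, u) = 4*sqrt(T**2 + u**2)
G(N, d) = 24*d (G(N, d) = (4*sqrt(0**2 + 6**2))*d = (4*sqrt(0 + 36))*d = (4*sqrt(36))*d = (4*6)*d = 24*d)
-90*G(-11, 3) + 116 = -2160*3 + 116 = -90*72 + 116 = -6480 + 116 = -6364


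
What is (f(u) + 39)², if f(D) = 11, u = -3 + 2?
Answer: 2500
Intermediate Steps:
u = -1
(f(u) + 39)² = (11 + 39)² = 50² = 2500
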